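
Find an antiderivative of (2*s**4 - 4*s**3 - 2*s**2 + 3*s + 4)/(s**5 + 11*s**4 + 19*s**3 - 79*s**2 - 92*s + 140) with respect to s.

Factor the denominator: (s - 2)*(s - 1)*(s + 2)*(s + 5)*(s + 7).
Partial-fraction decomposition: 6059/(720*(s + 7)) - 563/(84*(s + 5)) + 3/(10*(s + 2)) - 1/(48*(s - 1)) + 1/(126*(s - 2)).
Integrate each term: A/(s−a) contributes A·log|s−a|.

log(s - 2)/126 - log(s - 1)/48 + 3*log(s + 2)/10 - 563*log(s + 5)/84 + 6059*log(s + 7)/720 + C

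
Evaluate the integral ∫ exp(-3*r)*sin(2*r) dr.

Let I denote the integral. Integrate by parts with u = sin(2*r), dv = exp(-3*r) dr, so v = -exp(-3*r)/3: I = -exp(-3*r)*sin(2*r)/3 + (2/3)·∫ exp(-3*r)*cos(2*r) dr.
Apply parts again with u = cos(2*r), dv = exp(-3*r) dr: ∫ exp(-3*r)*cos(2*r) dr = -exp(-3*r)*cos(2*r)/3 − (2/3)·I. Substituting back brings back I: I = -exp(-3*r)*sin(2*r)/3 - 2*exp(-3*r)*cos(2*r)/9 − (4/9)·I.
Solving for I: (1 + 4/9)·I equals the remaining terms, so I = (9/13)·(-exp(-3*r)*sin(2*r)/3 - 2*exp(-3*r)*cos(2*r)/9).

-3*exp(-3*r)*sin(2*r)/13 - 2*exp(-3*r)*cos(2*r)/13 + C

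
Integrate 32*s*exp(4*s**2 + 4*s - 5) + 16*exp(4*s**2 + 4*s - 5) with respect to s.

4*exp(4*s**2 + 4*s - 5) + C

Let u = 4*s**2 + 4*s - 5, so du = (8*s + 4) ds.
Rewriting, the integral becomes 4·∫ e^u du = 4·e^u.
Substituting back, u = 4*s**2 + 4*s - 5.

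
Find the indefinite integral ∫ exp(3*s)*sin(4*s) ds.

Let I denote the integral. Integrate by parts with u = sin(4*s), dv = exp(3*s) ds, so v = exp(3*s)/3: I = exp(3*s)*sin(4*s)/3 − (4/3)·∫ exp(3*s)*cos(4*s) ds.
Apply parts again with u = cos(4*s), dv = exp(3*s) ds: ∫ exp(3*s)*cos(4*s) ds = exp(3*s)*cos(4*s)/3 + (4/3)·I. Substituting back brings back I: I = exp(3*s)*sin(4*s)/3 - 4*exp(3*s)*cos(4*s)/9 − (16/9)·I.
Solving for I: (1 + 16/9)·I equals the remaining terms, so I = (9/25)·(exp(3*s)*sin(4*s)/3 - 4*exp(3*s)*cos(4*s)/9).

3*exp(3*s)*sin(4*s)/25 - 4*exp(3*s)*cos(4*s)/25 + C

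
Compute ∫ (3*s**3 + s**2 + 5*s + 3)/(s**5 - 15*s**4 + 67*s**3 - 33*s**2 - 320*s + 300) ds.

Factor the denominator: (s - 6)*(s - 5)**2*(s - 1)*(s + 2).
Partial-fraction decomposition: -9/(392*(s + 2)) - 1/(20*(s - 1)) - 3499/(196*(s - 5)) - 107/(7*(s - 5)**2) + 717/(40*(s - 6)).
Integrate each term; A/(s−a) gives A·log|s−a|; A/(s−a)² gives −A/(s−a).

717*log(s - 6)/40 - 3499*log(s - 5)/196 - log(s - 1)/20 - 9*log(s + 2)/392 + 107/(7*s - 35) + C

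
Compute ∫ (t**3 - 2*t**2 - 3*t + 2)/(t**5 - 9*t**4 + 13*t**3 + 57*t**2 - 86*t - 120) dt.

31*log(t - 5)/42 - 11*log(t - 4)/15 + log(t - 3)/20 - log(t + 1)/60 - 4*log(t + 2)/105 + C

Factor the denominator: (t - 5)*(t - 4)*(t - 3)*(t + 1)*(t + 2).
Partial-fraction decomposition: -4/(105*(t + 2)) - 1/(60*(t + 1)) + 1/(20*(t - 3)) - 11/(15*(t - 4)) + 31/(42*(t - 5)).
Integrate each term: A/(t−a) contributes A·log|t−a|.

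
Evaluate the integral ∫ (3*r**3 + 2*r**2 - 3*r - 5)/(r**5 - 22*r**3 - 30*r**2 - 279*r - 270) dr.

Factor the denominator: (r - 6)*(r + 1)*(r + 5)*(r**2 + 9).
Partial-fraction decomposition: -(2*r - 1149)/(1530*(r**2 + 9)) - 315/(1496*(r + 5)) + 3/(280*(r + 1)) + 697/(3465*(r - 6)).
Integrate each term; A/(r−a) gives A·log|r−a|; the (Br+D)/(r²+p²) term gives a log and an atan.

697*log(r - 6)/3465 + 3*log(r + 1)/280 - 315*log(r + 5)/1496 - log(r**2 + 9)/1530 + 383*atan(r/3)/1530 + C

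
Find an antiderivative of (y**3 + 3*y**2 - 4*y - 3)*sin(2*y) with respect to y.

-y**3*cos(2*y)/2 + 3*y**2*sin(2*y)/4 - 3*y**2*cos(2*y)/2 + 3*y*sin(2*y)/2 + 11*y*cos(2*y)/4 - 11*sin(2*y)/8 + 9*cos(2*y)/4 + C

Use integration by parts with u = y**3 + 3*y**2 - 4*y - 3, dv = sin(2*y) dy, so v = -cos(2*y)/2.
Apply parts 3 times (tabular method): alternate signs, differentiate u down to 0, integrate dv up.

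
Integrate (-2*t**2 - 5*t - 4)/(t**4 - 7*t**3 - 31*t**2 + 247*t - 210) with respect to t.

-137*log(t - 7)/156 + 79*log(t - 5)/88 - 11*log(t - 1)/168 + 46*log(t + 6)/1001 + C

Factor the denominator: (t - 7)*(t - 5)*(t - 1)*(t + 6).
Partial-fraction decomposition: 46/(1001*(t + 6)) - 11/(168*(t - 1)) + 79/(88*(t - 5)) - 137/(156*(t - 7)).
Integrate each term: A/(t−a) contributes A·log|t−a|.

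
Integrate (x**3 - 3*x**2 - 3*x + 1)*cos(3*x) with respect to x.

Use integration by parts with u = x**3 - 3*x**2 - 3*x + 1, dv = cos(3*x) dx, so v = sin(3*x)/3.
Apply parts 3 times (tabular method): alternate signs, differentiate u down to 0, integrate dv up.

x**3*sin(3*x)/3 - x**2*sin(3*x) + x**2*cos(3*x)/3 - 11*x*sin(3*x)/9 - 2*x*cos(3*x)/3 + 5*sin(3*x)/9 - 11*cos(3*x)/27 + C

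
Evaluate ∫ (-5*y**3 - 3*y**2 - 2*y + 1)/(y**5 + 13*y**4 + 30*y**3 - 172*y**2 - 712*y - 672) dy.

Factor the denominator: (y - 4)*(y + 2)**2*(y + 6)*(y + 7).
Partial-fraction decomposition: 1583/(275*(y + 7)) - 197/(32*(y + 6)) + 1187/(2400*(y + 2)) - 11/(40*(y + 2)**2) - 25/(264*(y - 4)).
Integrate each term; A/(y−a) gives A·log|y−a|; A/(y−a)² gives −A/(y−a).

-25*log(y - 4)/264 + 1187*log(y + 2)/2400 - 197*log(y + 6)/32 + 1583*log(y + 7)/275 + 11/(40*y + 80) + C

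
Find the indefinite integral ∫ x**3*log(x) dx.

Use integration by parts with u = log(x), dv = x**3 dx.
Then du = 1/x dx and v = x**4/4.

x**4*log(x)/4 - x**4/16 + C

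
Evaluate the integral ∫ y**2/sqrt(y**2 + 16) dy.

y*sqrt(y**2 + 16)/2 - 8*log(y + sqrt(y**2 + 16)) + C

Substitute y = 4·tan(θ), so dy = 4·sec(θ)^2 dθ and the radical becomes sqrt(y**2 + 16) = 4·sec(θ) by the Pythagorean identity.
Integrate the resulting trig expression in θ, then back-substitute tan(θ) = y/4, sec(θ) = sqrt(y**2 + 16)/4 (absorbing any constant into C).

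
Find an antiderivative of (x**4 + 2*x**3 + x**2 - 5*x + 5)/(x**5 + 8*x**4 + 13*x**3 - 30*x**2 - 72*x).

Factor the denominator: x*(x - 2)*(x + 3)**2*(x + 4).
Partial-fraction decomposition: 169/(24*(x + 4)) - 1367/(225*(x + 3)) + 56/(15*(x + 3)**2) + 31/(300*(x - 2)) - 5/(72*x).
Integrate each term; A/(x−a) gives A·log|x−a|; A/(x−a)² gives −A/(x−a).

-5*log(x)/72 + 31*log(x - 2)/300 - 1367*log(x + 3)/225 + 169*log(x + 4)/24 - 56/(15*x + 45) + C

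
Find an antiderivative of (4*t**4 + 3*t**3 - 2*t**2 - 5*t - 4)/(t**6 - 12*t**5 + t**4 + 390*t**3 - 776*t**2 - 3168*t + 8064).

Factor the denominator: (t - 7)*(t - 6)*(t - 4)*(t - 3)*(t + 4)**2.
Partial-fraction decomposition: -190439/(2371600*(t + 4)) + 51/(385*(t + 4)**2) - 92/(147*(t - 3)) + 145/(48*(t - 4)) - 2863/(300*(t - 6)) + 2624/(363*(t - 7)).
Integrate each term; A/(t−a) gives A·log|t−a|; A/(t−a)² gives −A/(t−a).

2624*log(t - 7)/363 - 2863*log(t - 6)/300 + 145*log(t - 4)/48 - 92*log(t - 3)/147 - 190439*log(t + 4)/2371600 - 51/(385*t + 1540) + C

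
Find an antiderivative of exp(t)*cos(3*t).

3*exp(t)*sin(3*t)/10 + exp(t)*cos(3*t)/10 + C

Let I denote the integral. Integrate by parts with u = cos(3*t), dv = exp(t) dt, so v = exp(t): I = exp(t)*cos(3*t) + 3·∫ exp(t)*sin(3*t) dt.
Apply parts again with u = sin(3*t), dv = exp(t) dt: ∫ exp(t)*sin(3*t) dt = exp(t)*sin(3*t) − 3·I. Substituting back brings back I: I = 3*exp(t)*sin(3*t) + exp(t)*cos(3*t) − 9·I.
Solving for I: (1 + 9)·I equals the remaining terms, so I = (1/10)·(3*exp(t)*sin(3*t) + exp(t)*cos(3*t)).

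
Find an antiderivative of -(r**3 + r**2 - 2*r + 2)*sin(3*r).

r**3*cos(3*r)/3 - r**2*sin(3*r)/3 + r**2*cos(3*r)/3 - 2*r*sin(3*r)/9 - 8*r*cos(3*r)/9 + 8*sin(3*r)/27 + 16*cos(3*r)/27 + C

Use integration by parts with u = r**3 + r**2 - 2*r + 2, dv = -sin(3*r) dr, so v = cos(3*r)/3.
Apply parts 3 times (tabular method): alternate signs, differentiate u down to 0, integrate dv up.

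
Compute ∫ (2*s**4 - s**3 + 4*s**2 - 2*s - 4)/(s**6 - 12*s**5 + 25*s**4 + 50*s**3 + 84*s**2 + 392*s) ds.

-log(s)/98 + 829679*log(s - 7)/11148921 - 7*log(s + 2)/162 - 59*log(s**2 + 4)/5618 + 11*atan(s/2)/5618 - 4637/(3339*s - 23373) + C

Factor the denominator: s*(s - 7)**2*(s + 2)*(s**2 + 4).
Partial-fraction decomposition: -(59*s - 11)/(2809*(s**2 + 4)) - 7/(162*(s + 2)) + 829679/(11148921*(s - 7)) + 4637/(3339*(s - 7)**2) - 1/(98*s).
Integrate each term; A/(s−a) gives A·log|s−a|; the (Bs+D)/(s²+p²) term gives a log and an atan.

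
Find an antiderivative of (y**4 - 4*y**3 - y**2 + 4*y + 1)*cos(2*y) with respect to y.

Use integration by parts with u = y**4 - 4*y**3 - y**2 + 4*y + 1, dv = cos(2*y) dy, so v = sin(2*y)/2.
Apply parts 4 times (tabular method): alternate signs, differentiate u down to 0, integrate dv up.

y**4*sin(2*y)/2 - 2*y**3*sin(2*y) + y**3*cos(2*y) - 2*y**2*sin(2*y) - 3*y**2*cos(2*y) + 5*y*sin(2*y) - 2*y*cos(2*y) + 3*sin(2*y)/2 + 5*cos(2*y)/2 + C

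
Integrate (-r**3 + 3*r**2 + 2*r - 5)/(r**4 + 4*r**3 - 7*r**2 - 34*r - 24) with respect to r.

Factor the denominator: (r - 3)*(r + 1)*(r + 2)*(r + 4).
Partial-fraction decomposition: -33/(14*(r + 4)) + 11/(10*(r + 2)) + 1/(4*(r + 1)) + 1/(140*(r - 3)).
Integrate each term: A/(r−a) contributes A·log|r−a|.

log(r - 3)/140 + log(r + 1)/4 + 11*log(r + 2)/10 - 33*log(r + 4)/14 + C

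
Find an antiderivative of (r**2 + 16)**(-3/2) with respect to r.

Substitute r = 4·tan(θ), so dr = 4·sec(θ)^2 dθ and the radical becomes sqrt(r**2 + 16) = 4·sec(θ) by the Pythagorean identity.
Integrate the resulting trig expression in θ, then back-substitute tan(θ) = r/4, sec(θ) = sqrt(r**2 + 16)/4 (absorbing any constant into C).

r/(16*sqrt(r**2 + 16)) + C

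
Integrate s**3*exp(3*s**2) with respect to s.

Let u = s², du = 2s ds; rewrite as (1/2)∫ u^1·exp(3u) du.
Now integrate by parts 1 time.

(3*s**2 - 1)*exp(3*s**2)/18 + C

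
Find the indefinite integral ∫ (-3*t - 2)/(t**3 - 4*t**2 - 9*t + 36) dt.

Factor the denominator: (t - 4)*(t - 3)*(t + 3).
Partial-fraction decomposition: 1/(6*(t + 3)) + 11/(6*(t - 3)) - 2/(t - 4).
Integrate each term: A/(t−a) contributes A·log|t−a|.

-2*log(t - 4) + 11*log(t - 3)/6 + log(t + 3)/6 + C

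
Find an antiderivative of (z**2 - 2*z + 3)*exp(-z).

(-z**2 - 3)*exp(-z) + C

Use integration by parts with u = z**2 - 2*z + 3, dv = exp(-z) dz, so v = -exp(-z).
Apply parts 2 times (tabular method): alternate signs, differentiate u down to 0, integrate dv up.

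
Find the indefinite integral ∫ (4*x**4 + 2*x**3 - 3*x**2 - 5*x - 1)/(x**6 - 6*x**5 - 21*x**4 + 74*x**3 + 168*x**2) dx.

-383*log(x)/14112 + 1123*log(x - 7)/1470 - 361*log(x - 4)/672 + 5*log(x + 2)/24 - 257*log(x + 3)/630 + 1/(168*x) + C

Factor the denominator: x**2*(x - 7)*(x - 4)*(x + 2)*(x + 3).
Partial-fraction decomposition: -257/(630*(x + 3)) + 5/(24*(x + 2)) - 361/(672*(x - 4)) + 1123/(1470*(x - 7)) - 383/(14112*x) - 1/(168*x**2).
Integrate each term; A/(x−a) gives A·log|x−a|; A/(x−a)² gives −A/(x−a).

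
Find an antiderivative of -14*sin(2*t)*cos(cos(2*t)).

Let u = cos(2*t), so du = (-2*sin(2*t)) dt.
Rewriting, the integral becomes 7·∫ cos(u) du = 7·sin(u).
Substituting back, u = cos(2*t).

7*sin(cos(2*t)) + C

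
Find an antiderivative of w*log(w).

Use integration by parts with u = log(w), dv = w dw.
Then du = 1/w dw and v = w**2/2.

w**2*log(w)/2 - w**2/4 + C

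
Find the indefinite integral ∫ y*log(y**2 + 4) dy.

Let u = y**2 + 4, so du = (2*y) dy.
The integral becomes (1/2)·∫ log(u) du; integrate by parts with u′=log(u), dv′=du.

y**2*log(y**2 + 4)/2 - y**2/2 + 2*log(y**2 + 4) + C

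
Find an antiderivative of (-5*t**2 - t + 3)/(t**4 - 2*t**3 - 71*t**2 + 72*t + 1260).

-83*log(t - 7)/52 + 61*log(t - 6)/44 - 39*log(t + 5)/44 + 57*log(t + 6)/52 + C

Factor the denominator: (t - 7)*(t - 6)*(t + 5)*(t + 6).
Partial-fraction decomposition: 57/(52*(t + 6)) - 39/(44*(t + 5)) + 61/(44*(t - 6)) - 83/(52*(t - 7)).
Integrate each term: A/(t−a) contributes A·log|t−a|.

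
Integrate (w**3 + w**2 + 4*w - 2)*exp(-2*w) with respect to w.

Use integration by parts with u = w**3 + w**2 + 4*w - 2, dv = exp(-2*w) dw, so v = -exp(-2*w)/2.
Apply parts 3 times (tabular method): alternate signs, differentiate u down to 0, integrate dv up.

(-4*w**3 - 10*w**2 - 26*w - 5)*exp(-2*w)/8 + C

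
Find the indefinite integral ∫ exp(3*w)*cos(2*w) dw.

2*exp(3*w)*sin(2*w)/13 + 3*exp(3*w)*cos(2*w)/13 + C

Let I denote the integral. Integrate by parts with u = cos(2*w), dv = exp(3*w) dw, so v = exp(3*w)/3: I = exp(3*w)*cos(2*w)/3 + (2/3)·∫ exp(3*w)*sin(2*w) dw.
Apply parts again with u = sin(2*w), dv = exp(3*w) dw: ∫ exp(3*w)*sin(2*w) dw = exp(3*w)*sin(2*w)/3 − (2/3)·I. Substituting back brings back I: I = 2*exp(3*w)*sin(2*w)/9 + exp(3*w)*cos(2*w)/3 − (4/9)·I.
Solving for I: (1 + 4/9)·I equals the remaining terms, so I = (9/13)·(2*exp(3*w)*sin(2*w)/9 + exp(3*w)*cos(2*w)/3).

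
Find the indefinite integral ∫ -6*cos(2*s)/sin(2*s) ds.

-3*log(sin(2*s)) + C

Let u = sin(2*s), so du = (2*cos(2*s)) ds.
Rewriting, the integral becomes -3·∫ 1/u du = -3·log(u).
Substituting back, u = sin(2*s).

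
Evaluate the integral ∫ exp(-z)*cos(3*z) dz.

Let I denote the integral. Integrate by parts with u = cos(3*z), dv = exp(-z) dz, so v = -exp(-z): I = -exp(-z)*cos(3*z) − 3·∫ exp(-z)*sin(3*z) dz.
Apply parts again with u = sin(3*z), dv = exp(-z) dz: ∫ exp(-z)*sin(3*z) dz = -exp(-z)*sin(3*z) + 3·I. Substituting back brings back I: I = 3*exp(-z)*sin(3*z) - exp(-z)*cos(3*z) − 9·I.
Solving for I: (1 + 9)·I equals the remaining terms, so I = (1/10)·(3*exp(-z)*sin(3*z) - exp(-z)*cos(3*z)).

3*exp(-z)*sin(3*z)/10 - exp(-z)*cos(3*z)/10 + C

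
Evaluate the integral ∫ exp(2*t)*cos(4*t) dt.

exp(2*t)*sin(4*t)/5 + exp(2*t)*cos(4*t)/10 + C

Let I denote the integral. Integrate by parts with u = cos(4*t), dv = exp(2*t) dt, so v = exp(2*t)/2: I = exp(2*t)*cos(4*t)/2 + 2·∫ exp(2*t)*sin(4*t) dt.
Apply parts again with u = sin(4*t), dv = exp(2*t) dt: ∫ exp(2*t)*sin(4*t) dt = exp(2*t)*sin(4*t)/2 − 2·I. Substituting back brings back I: I = exp(2*t)*sin(4*t) + exp(2*t)*cos(4*t)/2 − 4·I.
Solving for I: (1 + 4)·I equals the remaining terms, so I = (1/5)·(exp(2*t)*sin(4*t) + exp(2*t)*cos(4*t)/2).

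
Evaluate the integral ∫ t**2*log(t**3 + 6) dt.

t**3*log(t**3 + 6)/3 - t**3/3 + 2*log(t**3 + 6) + C

Let u = t**3 + 6, so du = (3*t**2) dt.
The integral becomes (1/3)·∫ log(u) du; integrate by parts with u′=log(u), dv′=du.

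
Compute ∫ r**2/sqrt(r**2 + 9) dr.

r*sqrt(r**2 + 9)/2 - 9*log(r + sqrt(r**2 + 9))/2 + C

Substitute r = 3·tan(θ), so dr = 3·sec(θ)^2 dθ and the radical becomes sqrt(r**2 + 9) = 3·sec(θ) by the Pythagorean identity.
Integrate the resulting trig expression in θ, then back-substitute tan(θ) = r/3, sec(θ) = sqrt(r**2 + 9)/3 (absorbing any constant into C).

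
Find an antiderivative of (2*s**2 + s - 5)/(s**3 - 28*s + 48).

31*log(s - 4)/20 - 5*log(s - 2)/16 + 61*log(s + 6)/80 + C

Factor the denominator: (s - 4)*(s - 2)*(s + 6).
Partial-fraction decomposition: 61/(80*(s + 6)) - 5/(16*(s - 2)) + 31/(20*(s - 4)).
Integrate each term: A/(s−a) contributes A·log|s−a|.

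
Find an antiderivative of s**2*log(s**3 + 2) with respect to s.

s**3*log(s**3 + 2)/3 - s**3/3 + 2*log(s**3 + 2)/3 + C

Let u = s**3 + 2, so du = (3*s**2) ds.
The integral becomes (1/3)·∫ log(u) du; integrate by parts with u′=log(u), dv′=du.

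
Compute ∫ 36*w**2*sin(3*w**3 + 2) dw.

-4*cos(3*w**3 + 2) + C

Let u = 3*w**3 + 2, so du = (9*w**2) dw.
Rewriting, the integral becomes 4·∫ sin(u) du = 4·-cos(u).
Substituting back, u = 3*w**3 + 2.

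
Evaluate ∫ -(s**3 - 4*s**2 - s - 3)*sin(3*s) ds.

Use integration by parts with u = s**3 - 4*s**2 - s - 3, dv = -sin(3*s) ds, so v = cos(3*s)/3.
Apply parts 3 times (tabular method): alternate signs, differentiate u down to 0, integrate dv up.

s**3*cos(3*s)/3 - s**2*sin(3*s)/3 - 4*s**2*cos(3*s)/3 + 8*s*sin(3*s)/9 - 5*s*cos(3*s)/9 + 5*sin(3*s)/27 - 19*cos(3*s)/27 + C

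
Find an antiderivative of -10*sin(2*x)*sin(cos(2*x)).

Let u = cos(2*x), so du = (-2*sin(2*x)) dx.
Rewriting, the integral becomes 5·∫ sin(u) du = 5·-cos(u).
Substituting back, u = cos(2*x).

-5*cos(cos(2*x)) + C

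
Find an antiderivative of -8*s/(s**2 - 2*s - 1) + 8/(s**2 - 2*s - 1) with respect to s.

-4*log(s**2 - 2*s - 1) + C

Let u = s**2 - 2*s - 1, so du = (2*s - 2) ds.
Rewriting, the integral becomes -4·∫ 1/u du = -4·log(u).
Substituting back, u = s**2 - 2*s - 1.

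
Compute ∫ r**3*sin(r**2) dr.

-r**2*cos(r**2)/2 + sin(r**2)/2 + C

Let u = r², du = 2r dr; rewrite as (1/2)∫ u^1·sin(1u) du.
Now integrate by parts 1 time.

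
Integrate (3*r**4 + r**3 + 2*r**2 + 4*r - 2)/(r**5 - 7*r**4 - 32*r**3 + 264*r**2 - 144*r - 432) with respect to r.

3827*log(r - 6)/1764 + 35*log(r - 2)/192 + 2*log(r + 1)/735 + 1859*log(r + 6)/2880 - 2099/(168*r - 1008) + C

Factor the denominator: (r - 6)**2*(r - 2)*(r + 1)*(r + 6).
Partial-fraction decomposition: 1859/(2880*(r + 6)) + 2/(735*(r + 1)) + 35/(192*(r - 2)) + 3827/(1764*(r - 6)) + 2099/(168*(r - 6)**2).
Integrate each term; A/(r−a) gives A·log|r−a|; A/(r−a)² gives −A/(r−a).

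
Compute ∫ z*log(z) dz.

Use integration by parts with u = log(z), dv = z dz.
Then du = 1/z dz and v = z**2/2.

z**2*log(z)/2 - z**2/4 + C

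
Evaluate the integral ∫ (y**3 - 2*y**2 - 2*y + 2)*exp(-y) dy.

(-y**3 - y**2 - 2)*exp(-y) + C

Use integration by parts with u = y**3 - 2*y**2 - 2*y + 2, dv = exp(-y) dy, so v = -exp(-y).
Apply parts 3 times (tabular method): alternate signs, differentiate u down to 0, integrate dv up.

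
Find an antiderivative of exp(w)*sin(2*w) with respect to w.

exp(w)*sin(2*w)/5 - 2*exp(w)*cos(2*w)/5 + C

Let I denote the integral. Integrate by parts with u = sin(2*w), dv = exp(w) dw, so v = exp(w): I = exp(w)*sin(2*w) − 2·∫ exp(w)*cos(2*w) dw.
Apply parts again with u = cos(2*w), dv = exp(w) dw: ∫ exp(w)*cos(2*w) dw = exp(w)*cos(2*w) + 2·I. Substituting back brings back I: I = exp(w)*sin(2*w) - 2*exp(w)*cos(2*w) − 4·I.
Solving for I: (1 + 4)·I equals the remaining terms, so I = (1/5)·(exp(w)*sin(2*w) - 2*exp(w)*cos(2*w)).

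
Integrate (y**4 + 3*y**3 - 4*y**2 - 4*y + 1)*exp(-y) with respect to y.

Use integration by parts with u = y**4 + 3*y**3 - 4*y**2 - 4*y + 1, dv = exp(-y) dy, so v = -exp(-y).
Apply parts 4 times (tabular method): alternate signs, differentiate u down to 0, integrate dv up.

(-y**4 - 7*y**3 - 17*y**2 - 30*y - 31)*exp(-y) + C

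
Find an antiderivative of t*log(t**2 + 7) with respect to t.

Let u = t**2 + 7, so du = (2*t) dt.
The integral becomes (1/2)·∫ log(u) du; integrate by parts with u′=log(u), dv′=du.

t**2*log(t**2 + 7)/2 - t**2/2 + 7*log(t**2 + 7)/2 + C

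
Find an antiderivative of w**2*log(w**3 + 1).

Let u = w**3 + 1, so du = (3*w**2) dw.
The integral becomes (1/3)·∫ log(u) du; integrate by parts with u′=log(u), dv′=du.

w**3*log(w**3 + 1)/3 - w**3/3 + log(w**3 + 1)/3 + C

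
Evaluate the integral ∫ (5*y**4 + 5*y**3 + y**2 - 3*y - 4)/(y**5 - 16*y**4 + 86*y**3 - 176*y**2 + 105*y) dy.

-4*log(y)/105 + 859*log(y - 7)/21 - 939*log(y - 5)/20 + 67*log(y - 3)/6 - log(y - 1)/12 + C

Factor the denominator: y*(y - 7)*(y - 5)*(y - 3)*(y - 1).
Partial-fraction decomposition: -1/(12*(y - 1)) + 67/(6*(y - 3)) - 939/(20*(y - 5)) + 859/(21*(y - 7)) - 4/(105*y).
Integrate each term: A/(y−a) contributes A·log|y−a|.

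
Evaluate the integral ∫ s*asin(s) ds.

Use integration by parts with u = arcsin(s), dv = s ds.
Then du = 1/sqrt(-s**2 + 1) ds.

s**2*asin(s)/2 + s*sqrt(-s**2 + 1)/4 - asin(s)/4 + C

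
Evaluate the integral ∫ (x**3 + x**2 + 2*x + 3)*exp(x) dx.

(x**3 - 2*x**2 + 6*x - 3)*exp(x) + C

Use integration by parts with u = x**3 + x**2 + 2*x + 3, dv = exp(x) dx, so v = exp(x).
Apply parts 3 times (tabular method): alternate signs, differentiate u down to 0, integrate dv up.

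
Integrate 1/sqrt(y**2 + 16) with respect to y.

Substitute y = 4·tan(θ), so dy = 4·sec(θ)^2 dθ and the radical becomes sqrt(y**2 + 16) = 4·sec(θ) by the Pythagorean identity.
Integrate the resulting trig expression in θ, then back-substitute tan(θ) = y/4, sec(θ) = sqrt(y**2 + 16)/4 (absorbing any constant into C).

log(y + sqrt(y**2 + 16)) + C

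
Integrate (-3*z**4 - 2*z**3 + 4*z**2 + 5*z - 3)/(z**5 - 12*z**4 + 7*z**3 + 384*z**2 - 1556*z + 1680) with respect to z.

Factor the denominator: (z - 7)*(z - 5)*(z - 4)*(z - 2)*(z + 6).
Partial-fraction decomposition: -669/(2288*(z + 6)) + 41/(240*(z - 2)) - 163/(12*(z - 4)) + 2003/(66*(z - 5)) - 7661/(390*(z - 7)).
Integrate each term: A/(z−a) contributes A·log|z−a|.

-7661*log(z - 7)/390 + 2003*log(z - 5)/66 - 163*log(z - 4)/12 + 41*log(z - 2)/240 - 669*log(z + 6)/2288 + C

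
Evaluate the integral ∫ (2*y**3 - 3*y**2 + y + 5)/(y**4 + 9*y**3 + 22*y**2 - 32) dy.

log(y - 1)/15 + 25*log(y + 2)/12 - 3*log(y + 4)/20 + 35/(2*y + 8) + C

Factor the denominator: (y - 1)*(y + 2)*(y + 4)**2.
Partial-fraction decomposition: -3/(20*(y + 4)) - 35/(2*(y + 4)**2) + 25/(12*(y + 2)) + 1/(15*(y - 1)).
Integrate each term; A/(y−a) gives A·log|y−a|; A/(y−a)² gives −A/(y−a).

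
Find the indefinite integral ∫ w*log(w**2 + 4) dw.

Let u = w**2 + 4, so du = (2*w) dw.
The integral becomes (1/2)·∫ log(u) du; integrate by parts with u′=log(u), dv′=du.

w**2*log(w**2 + 4)/2 - w**2/2 + 2*log(w**2 + 4) + C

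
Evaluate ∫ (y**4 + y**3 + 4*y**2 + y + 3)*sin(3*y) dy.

-y**4*cos(3*y)/3 + 4*y**3*sin(3*y)/9 - y**3*cos(3*y)/3 + y**2*sin(3*y)/3 - 8*y**2*cos(3*y)/9 + 16*y*sin(3*y)/27 - y*cos(3*y)/9 + sin(3*y)/27 - 65*cos(3*y)/81 + C

Use integration by parts with u = y**4 + y**3 + 4*y**2 + y + 3, dv = sin(3*y) dy, so v = -cos(3*y)/3.
Apply parts 4 times (tabular method): alternate signs, differentiate u down to 0, integrate dv up.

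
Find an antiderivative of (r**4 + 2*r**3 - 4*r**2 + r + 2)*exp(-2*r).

(-2*r**4 - 8*r**3 - 4*r**2 - 6*r - 7)*exp(-2*r)/4 + C

Use integration by parts with u = r**4 + 2*r**3 - 4*r**2 + r + 2, dv = exp(-2*r) dr, so v = -exp(-2*r)/2.
Apply parts 4 times (tabular method): alternate signs, differentiate u down to 0, integrate dv up.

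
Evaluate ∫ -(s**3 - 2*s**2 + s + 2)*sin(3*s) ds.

Use integration by parts with u = s**3 - 2*s**2 + s + 2, dv = -sin(3*s) ds, so v = cos(3*s)/3.
Apply parts 3 times (tabular method): alternate signs, differentiate u down to 0, integrate dv up.

s**3*cos(3*s)/3 - s**2*sin(3*s)/3 - 2*s**2*cos(3*s)/3 + 4*s*sin(3*s)/9 + s*cos(3*s)/9 - sin(3*s)/27 + 22*cos(3*s)/27 + C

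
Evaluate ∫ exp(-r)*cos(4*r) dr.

4*exp(-r)*sin(4*r)/17 - exp(-r)*cos(4*r)/17 + C

Let I denote the integral. Integrate by parts with u = cos(4*r), dv = exp(-r) dr, so v = -exp(-r): I = -exp(-r)*cos(4*r) − 4·∫ exp(-r)*sin(4*r) dr.
Apply parts again with u = sin(4*r), dv = exp(-r) dr: ∫ exp(-r)*sin(4*r) dr = -exp(-r)*sin(4*r) + 4·I. Substituting back brings back I: I = 4*exp(-r)*sin(4*r) - exp(-r)*cos(4*r) − 16·I.
Solving for I: (1 + 16)·I equals the remaining terms, so I = (1/17)·(4*exp(-r)*sin(4*r) - exp(-r)*cos(4*r)).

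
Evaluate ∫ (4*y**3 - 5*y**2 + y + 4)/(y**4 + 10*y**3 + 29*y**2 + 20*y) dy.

Factor the denominator: y*(y + 1)*(y + 4)*(y + 5).
Partial-fraction decomposition: 313/(10*(y + 5)) - 28/(y + 4) + 1/(2*(y + 1)) + 1/(5*y).
Integrate each term: A/(y−a) contributes A·log|y−a|.

log(y)/5 + log(y + 1)/2 - 28*log(y + 4) + 313*log(y + 5)/10 + C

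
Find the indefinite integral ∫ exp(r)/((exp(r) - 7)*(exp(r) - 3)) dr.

log(exp(r) - 7)/4 - log(exp(r) - 3)/4 + C

Let u = e^r, du = e^r dr.
The integral becomes ∫ du/((u-3)(u-7)); decompose into partial fractions.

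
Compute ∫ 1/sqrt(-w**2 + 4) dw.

asin(w/2) + C

Substitute w = 2·sin(θ), so dw = 2·cos(θ) dθ and the radical becomes sqrt(-w**2 + 4) = 2·cos(θ) by the Pythagorean identity.
Integrate the resulting trig expression in θ, then back-substitute θ = asin(w/2), sin(θ) = w/2, cos(θ) = sqrt(-w**2 + 4)/2 (absorbing any constant into C).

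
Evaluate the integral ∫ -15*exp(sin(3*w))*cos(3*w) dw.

Let u = sin(3*w), so du = (3*cos(3*w)) dw.
Rewriting, the integral becomes -5·∫ e^u du = -5·e^u.
Substituting back, u = sin(3*w).

-5*exp(sin(3*w)) + C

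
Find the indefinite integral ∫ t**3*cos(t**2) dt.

t**2*sin(t**2)/2 + cos(t**2)/2 + C

Let u = t², du = 2t dt; rewrite as (1/2)∫ u^1·cos(1u) du.
Now integrate by parts 1 time.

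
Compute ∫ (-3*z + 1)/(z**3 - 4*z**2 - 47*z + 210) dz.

Factor the denominator: (z - 6)*(z - 5)*(z + 7).
Partial-fraction decomposition: 11/(78*(z + 7)) + 7/(6*(z - 5)) - 17/(13*(z - 6)).
Integrate each term: A/(z−a) contributes A·log|z−a|.

-17*log(z - 6)/13 + 7*log(z - 5)/6 + 11*log(z + 7)/78 + C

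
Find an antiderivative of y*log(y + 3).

y**2*log(y + 3)/2 - y**2/4 + 3*y/2 - 9*log(y + 3)/2 + C

Use integration by parts with u = log(y + 3), dv = y dy.
Then du = 1/(y + 3) dy and v = y**2/2.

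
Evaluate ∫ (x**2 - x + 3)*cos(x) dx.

Use integration by parts with u = x**2 - x + 3, dv = cos(x) dx, so v = sin(x).
Apply parts 2 times (tabular method): alternate signs, differentiate u down to 0, integrate dv up.

x**2*sin(x) - x*sin(x) + 2*x*cos(x) + sin(x) - cos(x) + C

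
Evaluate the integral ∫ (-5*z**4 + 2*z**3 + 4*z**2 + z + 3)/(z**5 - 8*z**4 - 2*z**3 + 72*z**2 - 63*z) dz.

Factor the denominator: z*(z - 7)*(z - 3)*(z - 1)*(z + 3).
Partial-fraction decomposition: -47/(80*(z + 3)) + 5/(48*(z - 1)) + 103/(48*(z - 3)) - 11113/(1680*(z - 7)) - 1/(21*z).
Integrate each term: A/(z−a) contributes A·log|z−a|.

-log(z)/21 - 11113*log(z - 7)/1680 + 103*log(z - 3)/48 + 5*log(z - 1)/48 - 47*log(z + 3)/80 + C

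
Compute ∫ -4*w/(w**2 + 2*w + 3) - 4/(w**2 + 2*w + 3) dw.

-2*log(w**2 + 2*w + 3) + C

Let u = w**2 + 2*w + 3, so du = (2*w + 2) dw.
Rewriting, the integral becomes -2·∫ 1/u du = -2·log(u).
Substituting back, u = w**2 + 2*w + 3.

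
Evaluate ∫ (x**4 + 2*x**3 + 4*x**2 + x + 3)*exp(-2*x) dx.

(-2*x**4 - 8*x**3 - 20*x**2 - 22*x - 17)*exp(-2*x)/4 + C

Use integration by parts with u = x**4 + 2*x**3 + 4*x**2 + x + 3, dv = exp(-2*x) dx, so v = -exp(-2*x)/2.
Apply parts 4 times (tabular method): alternate signs, differentiate u down to 0, integrate dv up.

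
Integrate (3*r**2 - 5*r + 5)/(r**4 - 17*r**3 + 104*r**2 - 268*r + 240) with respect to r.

83*log(r - 6)/8 - 55*log(r - 5)/3 + 33*log(r - 4)/4 - 7*log(r - 2)/24 + C

Factor the denominator: (r - 6)*(r - 5)*(r - 4)*(r - 2).
Partial-fraction decomposition: -7/(24*(r - 2)) + 33/(4*(r - 4)) - 55/(3*(r - 5)) + 83/(8*(r - 6)).
Integrate each term: A/(r−a) contributes A·log|r−a|.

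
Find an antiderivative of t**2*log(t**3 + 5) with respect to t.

Let u = t**3 + 5, so du = (3*t**2) dt.
The integral becomes (1/3)·∫ log(u) du; integrate by parts with u′=log(u), dv′=du.

t**3*log(t**3 + 5)/3 - t**3/3 + 5*log(t**3 + 5)/3 + C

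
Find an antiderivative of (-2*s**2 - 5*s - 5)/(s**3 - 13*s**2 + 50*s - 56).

Factor the denominator: (s - 7)*(s - 4)*(s - 2).
Partial-fraction decomposition: -23/(10*(s - 2)) + 19/(2*(s - 4)) - 46/(5*(s - 7)).
Integrate each term: A/(s−a) contributes A·log|s−a|.

-46*log(s - 7)/5 + 19*log(s - 4)/2 - 23*log(s - 2)/10 + C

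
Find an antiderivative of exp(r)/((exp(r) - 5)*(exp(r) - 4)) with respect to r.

Let u = e^r, du = e^r dr.
The integral becomes ∫ du/((u-4)(u-5)); decompose into partial fractions.

log(exp(r) - 5) - log(exp(r) - 4) + C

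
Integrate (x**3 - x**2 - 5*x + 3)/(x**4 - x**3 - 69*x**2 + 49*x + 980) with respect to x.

131*log(x - 7)/154 - 13*log(x - 5)/36 - 19*log(x + 4)/99 + 59*log(x + 7)/84 + C

Factor the denominator: (x - 7)*(x - 5)*(x + 4)*(x + 7).
Partial-fraction decomposition: 59/(84*(x + 7)) - 19/(99*(x + 4)) - 13/(36*(x - 5)) + 131/(154*(x - 7)).
Integrate each term: A/(x−a) contributes A·log|x−a|.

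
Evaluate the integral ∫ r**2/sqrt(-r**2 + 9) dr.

Substitute r = 3·sin(θ), so dr = 3·cos(θ) dθ and the radical becomes sqrt(-r**2 + 9) = 3·cos(θ) by the Pythagorean identity.
Integrate the resulting trig expression in θ, then back-substitute θ = asin(r/3), sin(θ) = r/3, cos(θ) = sqrt(-r**2 + 9)/3 (absorbing any constant into C).

-r*sqrt(-r**2 + 9)/2 + 9*asin(r/3)/2 + C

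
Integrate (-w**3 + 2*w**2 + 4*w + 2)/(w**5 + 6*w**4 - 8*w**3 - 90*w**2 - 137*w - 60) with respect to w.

Factor the denominator: (w - 4)*(w + 1)**2*(w + 3)*(w + 5).
Partial-fraction decomposition: 157/(288*(w + 5)) - 5/(8*(w + 3)) + 71/(800*(w + 1)) - 1/(40*(w + 1)**2) - 2/(225*(w - 4)).
Integrate each term; A/(w−a) gives A·log|w−a|; A/(w−a)² gives −A/(w−a).

-2*log(w - 4)/225 + 71*log(w + 1)/800 - 5*log(w + 3)/8 + 157*log(w + 5)/288 + 1/(40*w + 40) + C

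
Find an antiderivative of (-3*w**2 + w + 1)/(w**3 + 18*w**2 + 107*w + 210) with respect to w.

-79*log(w + 5)/2 + 113*log(w + 6) - 153*log(w + 7)/2 + C

Factor the denominator: (w + 5)*(w + 6)*(w + 7).
Partial-fraction decomposition: -153/(2*(w + 7)) + 113/(w + 6) - 79/(2*(w + 5)).
Integrate each term: A/(w−a) contributes A·log|w−a|.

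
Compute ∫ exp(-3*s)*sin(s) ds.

-3*exp(-3*s)*sin(s)/10 - exp(-3*s)*cos(s)/10 + C

Let I denote the integral. Integrate by parts with u = sin(s), dv = exp(-3*s) ds, so v = -exp(-3*s)/3: I = -exp(-3*s)*sin(s)/3 + (1/3)·∫ exp(-3*s)*cos(s) ds.
Apply parts again with u = cos(s), dv = exp(-3*s) ds: ∫ exp(-3*s)*cos(s) ds = -exp(-3*s)*cos(s)/3 − (1/3)·I. Substituting back brings back I: I = -exp(-3*s)*sin(s)/3 - exp(-3*s)*cos(s)/9 − (1/9)·I.
Solving for I: (1 + 1/9)·I equals the remaining terms, so I = (9/10)·(-exp(-3*s)*sin(s)/3 - exp(-3*s)*cos(s)/9).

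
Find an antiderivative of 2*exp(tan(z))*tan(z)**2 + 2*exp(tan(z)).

2*exp(tan(z)) + C

Let u = tan(z), so du = (tan(z)**2 + 1) dz.
Rewriting, the integral becomes 2·∫ e^u du = 2·e^u.
Substituting back, u = tan(z).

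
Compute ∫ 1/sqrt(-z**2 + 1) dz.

Substitute z = sin(θ), so dz = cos(θ) dθ and the radical becomes sqrt(-z**2 + 1) = cos(θ) by the Pythagorean identity.
Integrate the resulting trig expression in θ, then back-substitute θ = asin(z), sin(θ) = z, cos(θ) = sqrt(-z**2 + 1) (absorbing any constant into C).

asin(z) + C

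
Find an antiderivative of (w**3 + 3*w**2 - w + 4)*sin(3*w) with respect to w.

Use integration by parts with u = w**3 + 3*w**2 - w + 4, dv = sin(3*w) dw, so v = -cos(3*w)/3.
Apply parts 3 times (tabular method): alternate signs, differentiate u down to 0, integrate dv up.

-w**3*cos(3*w)/3 + w**2*sin(3*w)/3 - w**2*cos(3*w) + 2*w*sin(3*w)/3 + 5*w*cos(3*w)/9 - 5*sin(3*w)/27 - 10*cos(3*w)/9 + C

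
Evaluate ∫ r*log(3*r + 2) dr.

r**2*log(3*r + 2)/2 - r**2/4 + r/3 - 2*log(3*r + 2)/9 + C

Use integration by parts with u = log(3*r + 2), dv = r dr.
Then du = 3/(3*r + 2) dr and v = r**2/2.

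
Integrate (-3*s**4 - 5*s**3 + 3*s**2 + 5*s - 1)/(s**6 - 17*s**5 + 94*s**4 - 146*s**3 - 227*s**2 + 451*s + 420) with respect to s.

Factor the denominator: (s - 7)*(s - 5)*(s - 4)*(s - 3)*(s + 1)**2.
Partial-fraction decomposition: -569/(115200*(s + 1)) - 1/(960*(s + 1)**2) + 337/(128*(s - 3)) - 1021/(75*(s - 4)) + 2401/(144*(s - 5)) - 8737/(1536*(s - 7)).
Integrate each term; A/(s−a) gives A·log|s−a|; A/(s−a)² gives −A/(s−a).

-8737*log(s - 7)/1536 + 2401*log(s - 5)/144 - 1021*log(s - 4)/75 + 337*log(s - 3)/128 - 569*log(s + 1)/115200 + 1/(960*s + 960) + C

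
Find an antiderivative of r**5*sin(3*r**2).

Let u = r², du = 2r dr; rewrite as (1/2)∫ u^2·sin(3u) du.
Now integrate by parts 2 times.

-r**4*cos(3*r**2)/6 + r**2*sin(3*r**2)/9 + cos(3*r**2)/27 + C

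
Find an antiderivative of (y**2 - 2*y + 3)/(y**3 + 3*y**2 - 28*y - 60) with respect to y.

Factor the denominator: (y - 5)*(y + 2)*(y + 6).
Partial-fraction decomposition: 51/(44*(y + 6)) - 11/(28*(y + 2)) + 18/(77*(y - 5)).
Integrate each term: A/(y−a) contributes A·log|y−a|.

18*log(y - 5)/77 - 11*log(y + 2)/28 + 51*log(y + 6)/44 + C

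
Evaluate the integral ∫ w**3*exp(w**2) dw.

(w**2 - 1)*exp(w**2)/2 + C

Let u = w², du = 2w dw; rewrite as (1/2)∫ u^1·exp(1u) du.
Now integrate by parts 1 time.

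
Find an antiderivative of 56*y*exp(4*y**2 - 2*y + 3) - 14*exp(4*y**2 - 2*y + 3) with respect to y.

7*exp(4*y**2 - 2*y + 3) + C

Let u = 4*y**2 - 2*y + 3, so du = (8*y - 2) dy.
Rewriting, the integral becomes 7·∫ e^u du = 7·e^u.
Substituting back, u = 4*y**2 - 2*y + 3.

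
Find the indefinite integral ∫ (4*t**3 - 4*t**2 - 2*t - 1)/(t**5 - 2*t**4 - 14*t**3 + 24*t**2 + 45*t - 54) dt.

77*log(t - 3)/180 - log(t - 1)/16 + 3*log(t + 2)/5 - 139*log(t + 3)/144 - 13/(12*t - 36) + C

Factor the denominator: (t - 3)**2*(t - 1)*(t + 2)*(t + 3).
Partial-fraction decomposition: -139/(144*(t + 3)) + 3/(5*(t + 2)) - 1/(16*(t - 1)) + 77/(180*(t - 3)) + 13/(12*(t - 3)**2).
Integrate each term; A/(t−a) gives A·log|t−a|; A/(t−a)² gives −A/(t−a).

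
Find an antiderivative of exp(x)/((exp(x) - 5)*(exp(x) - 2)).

Let u = e^x, du = e^x dx.
The integral becomes ∫ du/((u-5)(u-2)); decompose into partial fractions.

log(exp(x) - 5)/3 - log(exp(x) - 2)/3 + C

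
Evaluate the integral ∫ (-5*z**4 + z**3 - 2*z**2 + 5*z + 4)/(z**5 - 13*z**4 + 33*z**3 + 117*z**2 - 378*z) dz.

-2*log(z)/189 - 11721*log(z - 7)/280 + 3151*log(z - 6)/81 - 377*log(z - 3)/216 - 461*log(z + 3)/1620 + C

Factor the denominator: z*(z - 7)*(z - 6)*(z - 3)*(z + 3).
Partial-fraction decomposition: -461/(1620*(z + 3)) - 377/(216*(z - 3)) + 3151/(81*(z - 6)) - 11721/(280*(z - 7)) - 2/(189*z).
Integrate each term: A/(z−a) contributes A·log|z−a|.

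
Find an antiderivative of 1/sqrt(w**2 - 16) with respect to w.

log(w + sqrt(w**2 - 16)) + C

Substitute w = 4·sec(θ), so dw = 4·sec(θ)*tan(θ) dθ and the radical becomes sqrt(w**2 - 16) = 4·tan(θ) by the Pythagorean identity.
Integrate the resulting trig expression in θ, then back-substitute sec(θ) = w/4, tan(θ) = sqrt(w**2 - 16)/4 (absorbing any constant into C).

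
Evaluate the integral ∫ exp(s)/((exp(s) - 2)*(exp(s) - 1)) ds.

Let u = e^s, du = e^s ds.
The integral becomes ∫ du/((u-2)(u-1)); decompose into partial fractions.

log(exp(s) - 2) - log(exp(s) - 1) + C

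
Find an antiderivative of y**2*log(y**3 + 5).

Let u = y**3 + 5, so du = (3*y**2) dy.
The integral becomes (1/3)·∫ log(u) du; integrate by parts with u′=log(u), dv′=du.

y**3*log(y**3 + 5)/3 - y**3/3 + 5*log(y**3 + 5)/3 + C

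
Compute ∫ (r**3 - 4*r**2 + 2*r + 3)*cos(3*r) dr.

Use integration by parts with u = r**3 - 4*r**2 + 2*r + 3, dv = cos(3*r) dr, so v = sin(3*r)/3.
Apply parts 3 times (tabular method): alternate signs, differentiate u down to 0, integrate dv up.

r**3*sin(3*r)/3 - 4*r**2*sin(3*r)/3 + r**2*cos(3*r)/3 + 4*r*sin(3*r)/9 - 8*r*cos(3*r)/9 + 35*sin(3*r)/27 + 4*cos(3*r)/27 + C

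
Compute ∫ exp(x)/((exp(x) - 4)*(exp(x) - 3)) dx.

log(exp(x) - 4) - log(exp(x) - 3) + C

Let u = e^x, du = e^x dx.
The integral becomes ∫ du/((u-4)(u-3)); decompose into partial fractions.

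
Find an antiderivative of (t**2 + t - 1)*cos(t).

Use integration by parts with u = t**2 + t - 1, dv = cos(t) dt, so v = sin(t).
Apply parts 2 times (tabular method): alternate signs, differentiate u down to 0, integrate dv up.

t**2*sin(t) + t*sin(t) + 2*t*cos(t) - 3*sin(t) + cos(t) + C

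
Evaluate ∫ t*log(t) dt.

t**2*log(t)/2 - t**2/4 + C

Use integration by parts with u = log(t), dv = t dt.
Then du = 1/t dt and v = t**2/2.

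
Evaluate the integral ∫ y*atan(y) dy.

y**2*atan(y)/2 - y/2 + atan(y)/2 + C

Use integration by parts with u = arctan(y), dv = y dy.
Then du = 1/(y**2 + 1) dy.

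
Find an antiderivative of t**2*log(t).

t**3*log(t)/3 - t**3/9 + C

Use integration by parts with u = log(t), dv = t**2 dt.
Then du = 1/t dt and v = t**3/3.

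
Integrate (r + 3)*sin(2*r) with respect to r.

-r*cos(2*r)/2 + sin(2*r)/4 - 3*cos(2*r)/2 + C

Use integration by parts with u = r + 3, dv = sin(2*r) dr, so v = -cos(2*r)/2.
Apply parts 1 times (tabular method): alternate signs, differentiate u down to 0, integrate dv up.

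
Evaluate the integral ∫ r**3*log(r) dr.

r**4*log(r)/4 - r**4/16 + C

Use integration by parts with u = log(r), dv = r**3 dr.
Then du = 1/r dr and v = r**4/4.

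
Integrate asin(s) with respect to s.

s*asin(s) + sqrt(-s**2 + 1) + C

Use integration by parts with u = arcsin(s), dv = ds.
Then du = 1/sqrt(-s**2 + 1) ds.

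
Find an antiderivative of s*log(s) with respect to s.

s**2*log(s)/2 - s**2/4 + C

Use integration by parts with u = log(s), dv = s ds.
Then du = 1/s ds and v = s**2/2.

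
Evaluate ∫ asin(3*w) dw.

Use integration by parts with u = arcsin(3*w), dv = dw.
Then du = 3/sqrt(-9*w**2 + 1) dw.

w*asin(3*w) + sqrt(-9*w**2 + 1)/3 + C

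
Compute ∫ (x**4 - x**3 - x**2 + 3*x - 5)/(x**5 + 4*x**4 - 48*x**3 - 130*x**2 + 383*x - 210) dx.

1057*log(x - 6)/3575 - 91*log(x - 1)/9600 - 235*log(x + 5)/264 + 2669*log(x + 7)/1664 - 1/(80*x - 80) + C

Factor the denominator: (x - 6)*(x - 1)**2*(x + 5)*(x + 7).
Partial-fraction decomposition: 2669/(1664*(x + 7)) - 235/(264*(x + 5)) - 91/(9600*(x - 1)) + 1/(80*(x - 1)**2) + 1057/(3575*(x - 6)).
Integrate each term; A/(x−a) gives A·log|x−a|; A/(x−a)² gives −A/(x−a).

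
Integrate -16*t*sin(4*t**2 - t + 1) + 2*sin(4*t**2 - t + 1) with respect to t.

2*cos(4*t**2 - t + 1) + C

Let u = 4*t**2 - t + 1, so du = (8*t - 1) dt.
Rewriting, the integral becomes -2·∫ sin(u) du = -2·-cos(u).
Substituting back, u = 4*t**2 - t + 1.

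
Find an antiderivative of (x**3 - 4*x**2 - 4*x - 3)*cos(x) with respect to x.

x**3*sin(x) - 4*x**2*sin(x) + 3*x**2*cos(x) - 10*x*sin(x) - 8*x*cos(x) + 5*sin(x) - 10*cos(x) + C

Use integration by parts with u = x**3 - 4*x**2 - 4*x - 3, dv = cos(x) dx, so v = sin(x).
Apply parts 3 times (tabular method): alternate signs, differentiate u down to 0, integrate dv up.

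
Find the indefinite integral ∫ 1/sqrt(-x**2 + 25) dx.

Substitute x = 5·sin(θ), so dx = 5·cos(θ) dθ and the radical becomes sqrt(-x**2 + 25) = 5·cos(θ) by the Pythagorean identity.
Integrate the resulting trig expression in θ, then back-substitute θ = asin(x/5), sin(θ) = x/5, cos(θ) = sqrt(-x**2 + 25)/5 (absorbing any constant into C).

asin(x/5) + C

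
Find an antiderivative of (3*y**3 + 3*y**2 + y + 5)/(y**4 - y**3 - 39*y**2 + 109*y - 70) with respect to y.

115*log(y - 5)/36 - 43*log(y - 2)/27 + 3*log(y - 1)/8 + 221*log(y + 7)/216 + C

Factor the denominator: (y - 5)*(y - 2)*(y - 1)*(y + 7).
Partial-fraction decomposition: 221/(216*(y + 7)) + 3/(8*(y - 1)) - 43/(27*(y - 2)) + 115/(36*(y - 5)).
Integrate each term: A/(y−a) contributes A·log|y−a|.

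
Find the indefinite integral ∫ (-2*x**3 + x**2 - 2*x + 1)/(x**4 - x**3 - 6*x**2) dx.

13*log(x)/36 - 10*log(x - 3)/9 - 5*log(x + 2)/4 + 1/(6*x) + C

Factor the denominator: x**2*(x - 3)*(x + 2).
Partial-fraction decomposition: -5/(4*(x + 2)) - 10/(9*(x - 3)) + 13/(36*x) - 1/(6*x**2).
Integrate each term; A/(x−a) gives A·log|x−a|; A/(x−a)² gives −A/(x−a).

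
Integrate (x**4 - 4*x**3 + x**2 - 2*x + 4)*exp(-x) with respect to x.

Use integration by parts with u = x**4 - 4*x**3 + x**2 - 2*x + 4, dv = exp(-x) dx, so v = -exp(-x).
Apply parts 4 times (tabular method): alternate signs, differentiate u down to 0, integrate dv up.

(-x**4 - x**2 - 4)*exp(-x) + C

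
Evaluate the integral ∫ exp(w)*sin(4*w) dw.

Let I denote the integral. Integrate by parts with u = sin(4*w), dv = exp(w) dw, so v = exp(w): I = exp(w)*sin(4*w) − 4·∫ exp(w)*cos(4*w) dw.
Apply parts again with u = cos(4*w), dv = exp(w) dw: ∫ exp(w)*cos(4*w) dw = exp(w)*cos(4*w) + 4·I. Substituting back brings back I: I = exp(w)*sin(4*w) - 4*exp(w)*cos(4*w) − 16·I.
Solving for I: (1 + 16)·I equals the remaining terms, so I = (1/17)·(exp(w)*sin(4*w) - 4*exp(w)*cos(4*w)).

exp(w)*sin(4*w)/17 - 4*exp(w)*cos(4*w)/17 + C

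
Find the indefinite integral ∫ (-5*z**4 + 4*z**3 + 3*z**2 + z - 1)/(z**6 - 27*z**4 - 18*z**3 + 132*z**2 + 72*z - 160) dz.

-1273*log(z - 5)/2646 + 35*log(z - 2)/288 + log(z - 1)/90 - 14591*log(z + 2)/14112 + 1493*log(z + 4)/1080 - 103/(168*z + 336) + C

Factor the denominator: (z - 5)*(z - 2)*(z - 1)*(z + 2)**2*(z + 4).
Partial-fraction decomposition: 1493/(1080*(z + 4)) - 14591/(14112*(z + 2)) + 103/(168*(z + 2)**2) + 1/(90*(z - 1)) + 35/(288*(z - 2)) - 1273/(2646*(z - 5)).
Integrate each term; A/(z−a) gives A·log|z−a|; A/(z−a)² gives −A/(z−a).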